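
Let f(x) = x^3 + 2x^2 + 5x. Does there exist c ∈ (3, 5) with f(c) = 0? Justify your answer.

Evaluate at the endpoints: f(3) = 60, f(5) = 200 — same sign (positive).
The derivative f'(x) = 3x^2 + 4x + 5 is a quadratic with discriminant 4² − 4·3·5 = -44 < 0; it never vanishes, so it is always positive (sign of the leading coefficient).
Hence f is strictly increasing on ℝ, and in particular on [3, 5]. A strictly monotone function with same-sign endpoint values stays positive on the whole interval, so f has no zero in (3, 5).

No such root exists.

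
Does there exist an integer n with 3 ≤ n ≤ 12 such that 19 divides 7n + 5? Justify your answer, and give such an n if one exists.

There is no such integer n in that range.

The values of 7n + 5 for n = 3, 4, …, 12 are 26, 33, 40, 47, 54, 61, 68, 75, 82, 89; reduced mod 19 these are 7, 14, 2, 9, 16, 4, 11, 18, 6, 13.
The residue 0 does not occur, so no n in [3, 12] makes 7n + 5 a multiple of 19.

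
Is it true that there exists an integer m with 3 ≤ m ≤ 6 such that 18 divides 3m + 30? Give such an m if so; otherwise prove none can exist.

No such integer m in that range exists.

The values of 3m + 30 for m = 3, 4, 5, 6 are 39, 42, 45, 48; reduced mod 18 these are 3, 6, 9, 12.
Since 0 is absent from this list, 18 ∤ 3m + 30 for every m with 3 ≤ m ≤ 6.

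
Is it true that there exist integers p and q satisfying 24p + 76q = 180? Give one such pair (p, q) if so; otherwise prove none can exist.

Since gcd(24, 76) = 4 and 180 = 4·45, Bézout's identity guarantees a solution.
Dividing through by 4 reduces the equation to 6p + 19q = 45.
Euclidean algorithm: 19 = 3·6 + 1, 6 = 6·1 + 0.
Working back up the chain: 1 = 19 − 3·6. So 6·(-3) + 19·1 = 1.
Multiplying through by 45: p = (-3)·45 = -135, q = 1·45 = 45 is a solution.
Adding 8·19 to p and subtracting 8·6 from q gives the tidier solution (17, -3).
Indeed 24·17 + 76·(-3) = 408 − 228 = 180.

p = 17, q = -3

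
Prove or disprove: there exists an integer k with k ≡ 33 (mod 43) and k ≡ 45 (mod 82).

Since 43 and 82 share no common factor, CRT says the pair of congruences has a solution (unique mod 3526).
Any solution of the first congruence is k = 33 + 43t; substituting into the second, 43t ≡ 45 − 33 ≡ 12 (mod 82).
To invert 43 modulo 82: 82 = 1·43 + 39, 43 = 1·39 + 4, 39 = 9·4 + 3, 4 = 1·3 + 1, 3 = 3·1 + 0, and unwinding, 1 = 4 − 1·3 = 4 − (39 − 9·4) = −39 + 10·4 = −39 + 10·(43 − 1·39) = 10·43 − 11·39 = 10·43 − 11·(82 − 1·43) = −11·82 + 21·43. Thus 43⁻¹ ≡ 21 (mod 82).
Multiplying by 21: t ≡ 21·12 = 252 ≡ 6 (mod 82).
With t = 6: k = 33 + 43·6 = 291.
Check: 291 mod 43 = 33, 291 mod 82 = 45. ✓

k = 291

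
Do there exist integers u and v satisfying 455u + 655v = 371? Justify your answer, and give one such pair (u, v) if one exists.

There are no such integers.

Any value of 455u + 655v is a multiple of gcd(455, 655) = 5.
However 371 leaves remainder 1 on division by 5.
Therefore 455u + 655v = 371 has no solution in integers.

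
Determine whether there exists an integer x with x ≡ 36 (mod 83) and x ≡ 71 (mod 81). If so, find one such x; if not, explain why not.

gcd(83, 81) = 1, so the Chinese Remainder Theorem guarantees exactly one residue class mod 6723 satisfying both.
Any solution of the first congruence is x = 36 + 83t; substituting into the second, 83t ≡ 71 − 36 ≡ 35 (mod 81).
83 ≡ 2 (mod 81), so this reads 2t ≡ 35 (mod 81). Note 2·41 = 82 ≡ 1 (mod 81) (as 82 − 1 = 1·81), so 2⁻¹ ≡ 41.
Therefore t ≡ 41·35 = 1435 ≡ 58 (mod 81).
With t = 58: x = 36 + 83·58 = 4850.
Indeed 4850 ≡ 36 (mod 83) and 4850 ≡ 71 (mod 81).

x = 4850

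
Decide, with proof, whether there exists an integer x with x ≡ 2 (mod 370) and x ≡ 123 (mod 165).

There is no such integer.

Both moduli are multiples of 5 = gcd(370, 165), so any solution would satisfy x ≡ 2 and x ≡ 123 modulo 5 simultaneously.
However 2 ≡ 2 and 123 ≡ 3 (mod 5), and 2 ≠ 3.
Hence the system has no solution.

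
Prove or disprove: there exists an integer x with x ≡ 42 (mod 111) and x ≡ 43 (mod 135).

gcd(111, 135) = 3. If x ≡ 42 (mod 111) and x ≡ 43 (mod 135), then x ≡ 42 (mod 3) and x ≡ 43 (mod 3).
However 42 ≡ 0 and 43 ≡ 1 (mod 3), and 0 ≠ 1.
Therefore no such x exists.

No such integer exists.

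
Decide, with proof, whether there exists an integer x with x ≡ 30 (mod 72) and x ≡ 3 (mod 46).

gcd(72, 46) = 2. If x ≡ 30 (mod 72) and x ≡ 3 (mod 46), then x ≡ 30 (mod 2) and x ≡ 3 (mod 2).
These are incompatible: 30 − 3 = 27 is not divisible by 2.
Therefore no such x exists.

No, no such integer exists.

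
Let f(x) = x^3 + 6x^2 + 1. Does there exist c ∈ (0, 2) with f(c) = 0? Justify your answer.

The endpoint values f(0) = 1 and f(2) = 33 are both positive. Claim: f(x) > 0 for every x in (0, 2).
The nonzero coefficients of f are all positive, so for x > 0 every term of f(x) is positive (the constant term 1 strictly so).
So f is strictly positive on (0, 2); no root exists in the interval.

No such root exists.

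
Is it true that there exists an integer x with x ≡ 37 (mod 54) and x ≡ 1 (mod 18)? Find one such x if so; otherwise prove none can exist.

x = 37

Here gcd(54, 18) = 18, and both 37 and 1 leave remainder 1 mod 18, so the system is consistent.
In fact x = 37 itself already satisfies 37 mod 18 = 1.
Indeed 37 ≡ 37 (mod 54) and 37 ≡ 1 (mod 18).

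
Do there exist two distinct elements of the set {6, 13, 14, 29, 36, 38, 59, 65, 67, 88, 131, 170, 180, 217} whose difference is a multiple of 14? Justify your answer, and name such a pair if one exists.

No such pair exists.

Reduce each element modulo 14: 6↦6, 13↦13, 14↦0, 29↦1, 36↦8, 38↦10, 59↦3, 65↦9, 67↦11, 88↦4, 131↦5, 170↦2, 180↦12, 217↦7.
No residue repeats among the 14 elements, so no pair has difference ≡ 0 (mod 14).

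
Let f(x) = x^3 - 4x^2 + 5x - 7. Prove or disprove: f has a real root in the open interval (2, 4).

f(2) = -5 and f(4) = 13, which have opposite signs.
Since f is a polynomial it is continuous on [2, 4].
By the Intermediate Value Theorem, f takes the value 0 somewhere in the open interval.

Such a root exists.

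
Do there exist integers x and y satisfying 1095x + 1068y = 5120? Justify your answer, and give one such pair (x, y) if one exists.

gcd(1095, 1068) = 3, so every integer of the form 1095x + 1068y is a multiple of 3.
But 5120 = 3·1706 + 2, so 3 ∤ 5120.
Hence no integers x, y satisfy the equation.

No, no such integers exist.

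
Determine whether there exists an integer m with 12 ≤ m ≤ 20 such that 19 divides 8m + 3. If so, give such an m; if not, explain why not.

No such integer m in that range exists.

At m = 12, 8·12 + 3 = 99 ≡ 4 (mod 19), and each step in m adds 8, giving residues 4, 12, 1, 9, 17, 6, 14, 3, 11 for m = 12, 13, …, 20.
The residue 0 does not occur, so no m in [12, 20] makes 8m + 3 a multiple of 19.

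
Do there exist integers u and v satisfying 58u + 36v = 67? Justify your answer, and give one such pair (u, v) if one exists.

gcd(58, 36) = 2, so every integer of the form 58u + 36v is a multiple of 2.
But 67 = 2·33 + 1, so 2 ∤ 67.
So the equation is unsolvable over ℤ.

No such integers exist.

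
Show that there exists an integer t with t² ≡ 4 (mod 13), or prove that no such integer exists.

Take t = 11. Then 11² = 121 = 9·13 + 4, so 11² ≡ 4 (mod 13).

t = 11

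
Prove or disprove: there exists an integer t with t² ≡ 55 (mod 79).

t = 56 works: 56² = 3136, and 3136 − 55 = 3081 = 39·79.

t = 56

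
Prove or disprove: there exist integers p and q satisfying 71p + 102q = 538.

Since gcd(71, 102) = 1, every integer is an integer combination of 71 and 102.
Dividing repeatedly: 102 = 1·71 + 31, 71 = 2·31 + 9, 31 = 3·9 + 4, 9 = 2·4 + 1, 4 = 4·1 + 0.
Working back up the chain: 1 = 9 − 2·4 = 9 − 2·(31 − 3·9) = −2·31 + 7·9 = −2·31 + 7·(71 − 2·31) = 7·71 − 16·31 = 7·71 − 16·(102 − 1·71) = −16·102 + 23·71. So 71·23 + 102·(-16) = 1.
Times 538: 71·12374 + 102·(-8608) = 538, so (12374, -8608) solves it.
The general solution is p = 12374 + 102k, q = -8608 − 71k; taking k = -121 gives the smaller pair p = 32, q = -17.
Indeed 71·32 + 102·(-17) = 2272 − 1734 = 538.

p = 32, q = -17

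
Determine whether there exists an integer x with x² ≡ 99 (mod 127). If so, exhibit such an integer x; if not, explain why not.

x = 37

Take x = 37. Then 37² = 1369 = 10·127 + 99, so 37² ≡ 99 (mod 127).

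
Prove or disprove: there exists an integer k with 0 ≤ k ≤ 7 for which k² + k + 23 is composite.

k = 1

At k = 1: 1² + 1 + 23 = 25 = 5·5, which is composite.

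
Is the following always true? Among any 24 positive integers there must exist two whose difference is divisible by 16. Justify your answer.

Yes, this is always true.

Each integer lies in one of the 16 residue classes modulo 16.
With 24 integers and only 16 classes, the pigeonhole principle forces two of them, say a and b, into the same class.
Their difference a − b is then a multiple of 16.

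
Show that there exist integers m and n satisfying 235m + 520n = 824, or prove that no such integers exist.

No, no such integers exist.

Any value of 235m + 520n is a multiple of gcd(235, 520) = 5.
But 824 = 5·164 + 4, so 5 ∤ 824.
Therefore 235m + 520n = 824 has no solution in integers.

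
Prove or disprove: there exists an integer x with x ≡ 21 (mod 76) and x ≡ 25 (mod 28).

x = 249

gcd(76, 28) = 4. A simultaneous solution exists iff 21 ≡ 25 (mod 4); here 21 mod 4 = 1 = 25 mod 4, so it does.
List candidates x ≡ 21 (mod 76): 21, 97, 173, 249. Modulo 28 these are 21, 13, 5, 25; 249 gives 25 as required.
Indeed 249 ≡ 21 (mod 76) and 249 ≡ 25 (mod 28).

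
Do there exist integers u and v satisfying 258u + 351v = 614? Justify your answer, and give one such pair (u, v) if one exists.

No such integers exist.

Any value of 258u + 351v is a multiple of gcd(258, 351) = 3.
But 614 = 3·204 + 2, so 3 ∤ 614.
Therefore 258u + 351v = 614 has no solution in integers.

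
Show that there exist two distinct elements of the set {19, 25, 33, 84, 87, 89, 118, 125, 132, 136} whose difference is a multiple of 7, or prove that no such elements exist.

19 and 33 are such a pair.

Reduce each element mod 7: 19↦5, 25↦4, 33↦5, 84↦0, 87↦3, 89↦5, 118↦6, 125↦6, 132↦6, 136↦3. The residue 5 repeats (at 19 and 33), and 33 − 19 = 14 = 2·7.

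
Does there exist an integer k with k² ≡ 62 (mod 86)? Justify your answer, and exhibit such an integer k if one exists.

No such integer exists.

The prime 43 divides 86, so k² ≡ 62 (mod 86) would force k² ≡ 62 ≡ 19 (mod 43).
Apply Euler's criterion with the prime 43: 19 is a quadratic residue iff 19^21 ≡ 1 (mod 43), and a non-residue iff it is ≡ −1.
Squaring successively (mod 43): 19^2 = 361 ≡ 17; 19^4 ≡ 17² = 289 ≡ 31; 19^8 ≡ 31² = 961 ≡ 15; 19^16 ≡ 15² = 225 ≡ 10.
Since 21 = 16 + 4 + 1, 19^21 ≡ 10 · 31 · 19; multiplying out mod 43: 10·31 = 310 ≡ 9, then 9·19 = 171 ≡ 42. Thus 19^21 ≡ 42 ≡ −1 (mod 43).
By Euler's criterion 19 is a quadratic non-residue mod 43: no k satisfies k² ≡ 19 (mod 43).
So 19 is not a square mod 43, and hence 62 is not a square mod 86.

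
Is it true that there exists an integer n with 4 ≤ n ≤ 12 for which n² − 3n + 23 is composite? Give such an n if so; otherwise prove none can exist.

n = 5

At n = 5: 5² − 3·5 + 23 = 33 = 3·11, which is composite.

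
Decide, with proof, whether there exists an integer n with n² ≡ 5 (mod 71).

n = 17

Take n = 17. Then 17² = 289 = 4·71 + 5, so 17² ≡ 5 (mod 71).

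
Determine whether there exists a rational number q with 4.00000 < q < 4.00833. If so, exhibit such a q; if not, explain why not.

q = 485/121

Multiplying by 121: 121·4.00000 = 484.00000 and 121·4.00833 = 485.00793, so the integer 485 lies strictly between them.
So q = 485/121 works: it is a ratio of integers, and dividing 121·4.00000 < 485 < 121·4.00833 through by 121 gives 4.00000 < 485/121 < 4.00833.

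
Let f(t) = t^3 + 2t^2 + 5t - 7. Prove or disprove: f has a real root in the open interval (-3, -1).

No.

Evaluate at the endpoints: f(-3) = -31, f(-1) = -11 — same sign (negative).
f'(t) = 3t^2 + 4t + 5 has discriminant 4² − 4·3·5 = -44 < 0, so f' has no real roots and is positive for every real t.
Hence f is strictly increasing on ℝ, and in particular on [-3, -1]. A strictly monotone function with same-sign endpoint values stays negative on the whole interval, so f has no zero in (-3, -1).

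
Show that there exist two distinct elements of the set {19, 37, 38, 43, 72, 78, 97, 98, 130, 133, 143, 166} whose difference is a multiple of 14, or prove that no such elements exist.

No, no such pair exists.

Residues mod 14: 19↦5, 37↦9, 38↦10, 43↦1, 72↦2, 78↦8, 97↦13, 98↦0, 130↦4, 133↦7, 143↦3, 166↦12.
These 12 residues are pairwise different, hence no difference of two elements is divisible by 14.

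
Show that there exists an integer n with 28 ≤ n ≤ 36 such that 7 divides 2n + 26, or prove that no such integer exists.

n = 29

At n = 28 the value 82 is not a multiple of 7. At n = 29 we get 2·29 + 26 = 84, and 84 = 7·12.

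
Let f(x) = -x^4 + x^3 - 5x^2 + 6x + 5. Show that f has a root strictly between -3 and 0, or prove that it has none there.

f(-3) = -166 and f(0) = 5, which have opposite signs.
As a polynomial, f is continuous on every closed interval.
By the Intermediate Value Theorem, f takes the value 0 somewhere in the open interval.

Such a root exists.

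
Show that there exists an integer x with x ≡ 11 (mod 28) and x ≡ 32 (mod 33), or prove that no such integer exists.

x = 263

gcd(28, 33) = 1, so the Chinese Remainder Theorem guarantees exactly one residue class mod 924 satisfying both.
Any solution of the first congruence is x = 11 + 28t; substituting into the second, 28t ≡ 32 − 11 ≡ 21 (mod 33).
Since 28·13 = 364 = 11·33 + 1, the inverse of 28 mod 33 is 13.
Multiplying by 13: t ≡ 13·21 = 273 ≡ 9 (mod 33).
With t = 9: x = 11 + 28·9 = 263.
Verify: 263 = 9·28 + 11 and 263 = 7·33 + 32. ✓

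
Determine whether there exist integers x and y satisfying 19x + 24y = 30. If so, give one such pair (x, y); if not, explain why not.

x = 18, y = -13

Since gcd(19, 24) = 1, every integer is an integer combination of 19 and 24.
Euclidean algorithm: 24 = 1·19 + 5, 19 = 3·5 + 4, 5 = 1·4 + 1, 4 = 4·1 + 0.
Working back up the chain: 1 = 5 − 1·4 = 5 − (19 − 3·5) = −19 + 4·5 = −19 + 4·(24 − 1·19) = 4·24 − 5·19. So 19·(-5) + 24·4 = 1.
Scaling by 30 gives the particular solution (x, y) = (-150, 120).
The general solution is x = -150 + 24k, y = 120 − 19k; taking k = 7 gives the smaller pair x = 18, y = -13.
Check: 19·18 + 24·(-13) = 342 − 312 = 30. ✓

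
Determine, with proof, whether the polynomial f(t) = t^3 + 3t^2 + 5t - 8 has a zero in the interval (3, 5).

No such root exists.

f(3) = 61 and f(5) = 217, both positive.
The derivative f'(t) = 3t^2 + 6t + 5 is a quadratic with discriminant 6² − 4·3·5 = -24 < 0; it never vanishes, so it is always positive (sign of the leading coefficient).
Hence f is strictly increasing on ℝ, and in particular on [3, 5]. A strictly monotone function with same-sign endpoint values stays positive on the whole interval, so f has no zero in (3, 5).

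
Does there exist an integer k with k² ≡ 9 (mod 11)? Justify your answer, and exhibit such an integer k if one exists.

k = 8

k = 8 works: 8² = 64, and 64 − 9 = 55 = 5·11.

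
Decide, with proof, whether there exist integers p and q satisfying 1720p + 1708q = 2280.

Since gcd(1720, 1708) = 4 and 2280 = 4·570, Bézout's identity guarantees a solution.
Dividing through by 4 reduces the equation to 430p + 427q = 570.
Euclidean algorithm: 430 = 1·427 + 3, 427 = 142·3 + 1, 3 = 3·1 + 0.
Working back up the chain: 1 = 427 − 142·3 = 427 − 142·(430 − 1·427) = −142·430 + 143·427. So 430·(-142) + 427·143 = 1.
Multiplying through by 570: p = (-142)·570 = -80940, q = 143·570 = 81510 is a solution.
The general solution is p = -80940 + 427k, q = 81510 − 430k; taking k = 190 gives the smaller pair p = 190, q = -190.
Indeed 1720·190 + 1708·(-190) = 326800 − 324520 = 2280.

p = 190, q = -190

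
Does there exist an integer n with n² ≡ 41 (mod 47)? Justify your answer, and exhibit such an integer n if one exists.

No, no such integer exists.

47 is prime, so by Euler's criterion 41 is a square mod 47 iff 41^((47−1)/2) = 41^23 ≡ 1 (mod 47).
Repeated squaring mod 47: 41^2 = 1681 ≡ 36; 41^4 ≡ 36² = 1296 ≡ 27; 41^8 ≡ 27² = 729 ≡ 24; 41^16 ≡ 24² = 576 ≡ 12.
Since 23 = 16 + 4 + 2 + 1, 41^23 ≡ 12 · 27 · 36 · 41; multiplying out mod 47: 12·27 = 324 ≡ 42, then 42·36 = 1512 ≡ 8, then 8·41 = 328 ≡ 46. Thus 41^23 ≡ 46 ≡ −1 (mod 47).
By Euler's criterion 41 is a quadratic non-residue mod 47: no n satisfies n² ≡ 41 (mod 47).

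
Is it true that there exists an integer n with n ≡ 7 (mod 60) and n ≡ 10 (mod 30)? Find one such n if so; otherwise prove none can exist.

No, no such integer exists.

gcd(60, 30) = 30. If n ≡ 7 (mod 60) and n ≡ 10 (mod 30), then n ≡ 7 (mod 30) and n ≡ 10 (mod 30).
However 7 ≡ 7 and 10 ≡ 10 (mod 30), and 7 ≠ 10.
Therefore no such n exists.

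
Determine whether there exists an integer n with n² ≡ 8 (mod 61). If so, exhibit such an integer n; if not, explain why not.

61 is prime, so by Euler's criterion 8 is a square mod 61 iff 8^((61−1)/2) = 8^30 ≡ 1 (mod 61).
Squaring successively (mod 61): 8^2 = 64 ≡ 3; 8^4 ≡ 3² = 9 ≡ 9; 8^8 ≡ 9² = 81 ≡ 20; 8^16 ≡ 20² = 400 ≡ 34.
Since 30 = 16 + 8 + 4 + 2, 8^30 ≡ 34 · 20 · 9 · 3; multiplying out mod 61: 34·20 = 680 ≡ 9, then 9·9 = 81 ≡ 20, then 20·3 = 60 ≡ 60. Thus 8^30 ≡ 60 ≡ −1 (mod 61).
The value −1 means 8 is a non-residue modulo 61, so n² ≡ 8 (mod 61) is impossible.

No, no such integer exists.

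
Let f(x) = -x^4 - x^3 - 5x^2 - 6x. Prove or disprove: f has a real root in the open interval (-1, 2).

Such a root exists.

f(-1) = 1 and f(2) = -56, which have opposite signs.
Since f is a polynomial it is continuous on [-1, 2].
By the Intermediate Value Theorem, f takes the value 0 somewhere in the open interval.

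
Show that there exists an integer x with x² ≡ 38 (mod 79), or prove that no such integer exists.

x = 65

x = 65 works: 65² = 4225, and 4225 − 38 = 4187 = 53·79.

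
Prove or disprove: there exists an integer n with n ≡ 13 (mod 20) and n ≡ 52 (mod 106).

No, no such integer exists.

gcd(20, 106) = 2. If n ≡ 13 (mod 20) and n ≡ 52 (mod 106), then n ≡ 13 (mod 2) and n ≡ 52 (mod 2).
However 13 ≡ 1 and 52 ≡ 0 (mod 2), and 1 ≠ 0.
Therefore no such n exists.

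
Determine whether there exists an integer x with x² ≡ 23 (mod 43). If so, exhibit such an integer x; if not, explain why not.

x = 18

Take x = 18. Then 18² = 324 = 7·43 + 23, so 18² ≡ 23 (mod 43).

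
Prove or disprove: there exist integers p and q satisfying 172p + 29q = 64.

p = 26, q = -152

Since gcd(172, 29) = 1, every integer is an integer combination of 172 and 29.
Run the Euclidean algorithm on 172 and 29: 172 = 5·29 + 27, 29 = 1·27 + 2, 27 = 13·2 + 1, 2 = 2·1 + 0.
Unwinding: 1 = 27 − 13·2 = 27 − 13·(29 − 1·27) = −13·29 + 14·27 = −13·29 + 14·(172 − 5·29) = 14·172 − 83·29, i.e. 172·14 + 29·(-83) = 1.
Multiplying through by 64: p = 14·64 = 896, q = (-83)·64 = -5312 is a solution.
Subtracting 30·29 from p and adding 30·172 to q gives the tidier solution (26, -152).
Indeed 172·26 + 29·(-152) = 4472 − 4408 = 64.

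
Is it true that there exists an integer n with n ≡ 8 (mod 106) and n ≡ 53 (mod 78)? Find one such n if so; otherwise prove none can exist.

gcd(106, 78) = 2. If n ≡ 8 (mod 106) and n ≡ 53 (mod 78), then n ≡ 8 (mod 2) and n ≡ 53 (mod 2).
These are incompatible: 8 − 53 = -45 is not divisible by 2.
Therefore no such n exists.

There is no such integer.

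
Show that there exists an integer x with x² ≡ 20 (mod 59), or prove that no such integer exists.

x = 43

Take x = 43. Then 43² = 1849 = 31·59 + 20, so 43² ≡ 20 (mod 59).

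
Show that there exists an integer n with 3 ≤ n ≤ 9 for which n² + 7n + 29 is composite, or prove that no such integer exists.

No such integer n in that range exists.

The values for n = 3, 4, …, 9 are 59, 73, 89, 107, 127, 149, 173, and each of these is prime.
So no value in the range makes the expression composite.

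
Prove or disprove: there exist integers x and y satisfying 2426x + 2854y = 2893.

There are no such integers.

Any value of 2426x + 2854y is a multiple of gcd(2426, 2854) = 2.
But 2893 = 2·1446 + 1, so 2 ∤ 2893.
Therefore 2426x + 2854y = 2893 has no solution in integers.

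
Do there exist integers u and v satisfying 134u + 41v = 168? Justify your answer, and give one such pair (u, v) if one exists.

Since gcd(134, 41) = 1, every integer is an integer combination of 134 and 41.
Run the Euclidean algorithm on 134 and 41: 134 = 3·41 + 11, 41 = 3·11 + 8, 11 = 1·8 + 3, 8 = 2·3 + 2, 3 = 1·2 + 1, 2 = 2·1 + 0.
Unwinding: 1 = 3 − 1·2 = 3 − (8 − 2·3) = −8 + 3·3 = −8 + 3·(11 − 1·8) = 3·11 − 4·8 = 3·11 − 4·(41 − 3·11) = −4·41 + 15·11 = −4·41 + 15·(134 − 3·41) = 15·134 − 49·41, i.e. 134·15 + 41·(-49) = 1.
Times 168: 134·2520 + 41·(-8232) = 168, so (2520, -8232) solves it.
Shifting by a multiple of (41, −134) keeps it a solution: u = 2520 − 61·41 = 19, v = -8232 + 61·134 = -58.
Check: 134·19 + 41·(-58) = 2546 − 2378 = 168. ✓

u = 19, v = -58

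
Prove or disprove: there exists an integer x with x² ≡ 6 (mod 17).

There is no such integer.

Since (17 − x)² ≡ x² (mod 17), it suffices to square x = 0, 1, …, 8: the residues are 0, 1, 4, 9, 16, 8, 2, 15, 13.
So the quadratic residues mod 17 are {0, 1, 2, 4, 8, 9, 13, 15, 16}, and 6 is not among them.
Therefore x² ≡ 6 (mod 17) has no solution.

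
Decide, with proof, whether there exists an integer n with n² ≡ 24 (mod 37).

No such integer exists.

Apply Euler's criterion with the prime 37: 24 is a quadratic residue iff 24^18 ≡ 1 (mod 37), and a non-residue iff it is ≡ −1.
Repeated squaring mod 37: 24^2 = 576 ≡ 21; 24^4 ≡ 21² = 441 ≡ 34; 24^8 ≡ 34² = 1156 ≡ 9; 24^16 ≡ 9² = 81 ≡ 7.
Since 18 = 16 + 2, 24^18 ≡ 7 · 21; multiplying out mod 37: 7·21 = 147 ≡ 36. Thus 24^18 ≡ 36 ≡ −1 (mod 37).
By Euler's criterion 24 is a quadratic non-residue mod 37: no n satisfies n² ≡ 24 (mod 37).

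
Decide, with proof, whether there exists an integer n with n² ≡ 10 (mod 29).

There is no such integer.

Apply Euler's criterion with the prime 29: 10 is a quadratic residue iff 10^14 ≡ 1 (mod 29), and a non-residue iff it is ≡ −1.
Squaring successively (mod 29): 10^2 = 100 ≡ 13; 10^4 ≡ 13² = 169 ≡ 24; 10^8 ≡ 24² = 576 ≡ 25.
Since 14 = 8 + 4 + 2, 10^14 ≡ 25 · 24 · 13; multiplying out mod 29: 25·24 = 600 ≡ 20, then 20·13 = 260 ≡ 28. Thus 10^14 ≡ 28 ≡ −1 (mod 29).
The value −1 means 10 is a non-residue modulo 29, so n² ≡ 10 (mod 29) is impossible.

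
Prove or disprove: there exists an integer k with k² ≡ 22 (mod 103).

No, no such integer exists.

103 is prime, so by Euler's criterion 22 is a square mod 103 iff 22^((103−1)/2) = 22^51 ≡ 1 (mod 103).
Squaring successively (mod 103): 22^2 = 484 ≡ 72; 22^4 ≡ 72² = 5184 ≡ 34; 22^8 ≡ 34² = 1156 ≡ 23; 22^16 ≡ 23² = 529 ≡ 14; 22^32 ≡ 14² = 196 ≡ 93.
Since 51 = 32 + 16 + 2 + 1, 22^51 ≡ 93 · 14 · 72 · 22; multiplying out mod 103: 93·14 = 1302 ≡ 66, then 66·72 = 4752 ≡ 14, then 14·22 = 308 ≡ 102. Thus 22^51 ≡ 102 ≡ −1 (mod 103).
By Euler's criterion 22 is a quadratic non-residue mod 103: no k satisfies k² ≡ 22 (mod 103).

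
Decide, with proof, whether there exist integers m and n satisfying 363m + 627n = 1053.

No such integers exist.

gcd(363, 627) = 33, so every integer of the form 363m + 627n is a multiple of 33.
But 1053 = 33·31 + 30, so 33 ∤ 1053.
So the equation is unsolvable over ℤ.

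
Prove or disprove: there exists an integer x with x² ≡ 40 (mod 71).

Take x = 18. Then 18² = 324 = 4·71 + 40, so 18² ≡ 40 (mod 71).

x = 18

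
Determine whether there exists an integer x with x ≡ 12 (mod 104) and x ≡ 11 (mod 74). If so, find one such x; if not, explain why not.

gcd(104, 74) = 2. If x ≡ 12 (mod 104) and x ≡ 11 (mod 74), then x ≡ 12 (mod 2) and x ≡ 11 (mod 2).
These are incompatible: 12 − 11 = 1 is not divisible by 2.
So no integer satisfies both congruences.

No, no such integer exists.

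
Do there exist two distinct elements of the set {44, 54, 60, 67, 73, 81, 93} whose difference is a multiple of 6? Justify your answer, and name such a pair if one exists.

Yes: 54 and 60.

Both 54 and 60 leave remainder 0 on division by 6; their difference 6 = 1·6 is a multiple of 6.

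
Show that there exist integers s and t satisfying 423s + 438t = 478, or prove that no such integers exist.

No such integers exist.

Both 423 and 438 are divisible by gcd(423, 438) = 3, hence so is any combination 423s + 438t.
However 478 leaves remainder 1 on division by 3.
So the equation is unsolvable over ℤ.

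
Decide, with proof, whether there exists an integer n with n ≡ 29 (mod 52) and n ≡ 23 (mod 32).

gcd(52, 32) = 4. If n ≡ 29 (mod 52) and n ≡ 23 (mod 32), then n ≡ 29 (mod 4) and n ≡ 23 (mod 4).
These are incompatible: 29 − 23 = 6 is not divisible by 4.
Hence the system has no solution.

There is no such integer.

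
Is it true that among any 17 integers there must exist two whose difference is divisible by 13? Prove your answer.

Yes.

Partition the integers by their residue mod 13; there are 13 classes.
With 17 integers and only 13 classes, the pigeonhole principle forces two of them, say a and b, into the same class.
Equal remainders mean a − b ≡ 0 (mod 13), so 13 divides their difference.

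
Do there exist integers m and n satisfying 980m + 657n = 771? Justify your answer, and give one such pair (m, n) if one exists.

980 and 657 are coprime, so 980m + 657n ranges over all of ℤ.
Dividing repeatedly: 980 = 1·657 + 323, 657 = 2·323 + 11, 323 = 29·11 + 4, 11 = 2·4 + 3, 4 = 1·3 + 1, 3 = 3·1 + 0.
Unwinding: 1 = 4 − 1·3 = 4 − (11 − 2·4) = −11 + 3·4 = −11 + 3·(323 − 29·11) = 3·323 − 88·11 = 3·323 − 88·(657 − 2·323) = −88·657 + 179·323 = −88·657 + 179·(980 − 1·657) = 179·980 − 267·657, i.e. 980·179 + 657·(-267) = 1.
Scaling by 771 gives the particular solution (m, n) = (138009, -205857).
Shifting by a multiple of (657, −980) keeps it a solution: m = 138009 − 210·657 = 39, n = -205857 + 210·980 = -57.
Check: 980·39 + 657·(-57) = 38220 − 37449 = 771. ✓

m = 39, n = -57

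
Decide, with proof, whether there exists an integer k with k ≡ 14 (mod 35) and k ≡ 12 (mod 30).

Both moduli are multiples of 5 = gcd(35, 30), so any solution would satisfy k ≡ 14 and k ≡ 12 modulo 5 simultaneously.
However 14 ≡ 4 and 12 ≡ 2 (mod 5), and 4 ≠ 2.
Therefore no such k exists.

No, no such integer exists.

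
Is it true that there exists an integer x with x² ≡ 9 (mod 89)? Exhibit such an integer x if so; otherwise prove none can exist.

x = 3

Take x = 3. Then 3² = 9, and since 0 ≤ 9 < 89 this is already reduced: 3² ≡ 9 (mod 89).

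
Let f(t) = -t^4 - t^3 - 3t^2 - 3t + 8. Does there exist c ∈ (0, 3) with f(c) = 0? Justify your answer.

f(0) = 8 and f(3) = -136, which have opposite signs.
Since f is a polynomial it is continuous on [0, 3].
The Intermediate Value Theorem then guarantees some c ∈ (0, 3) with f(c) = 0.

Yes, f has a root in the interval.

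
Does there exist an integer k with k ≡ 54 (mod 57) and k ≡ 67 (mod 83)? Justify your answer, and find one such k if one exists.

k = 2391

The moduli 57 and 83 are coprime, so by the Chinese Remainder Theorem a unique solution modulo 4731 exists.
Any solution of the first congruence is k = 54 + 57t; substituting into the second, 57t ≡ 67 − 54 ≡ 13 (mod 83).
Note 57·67 = 3819 ≡ 1 (mod 83) (as 3819 − 1 = 46·83), so 57⁻¹ ≡ 67.
Therefore t ≡ 67·13 = 871 ≡ 41 (mod 83).
Taking t = 41 gives k = 54 + 57·41 = 2391.
Indeed 2391 ≡ 54 (mod 57) and 2391 ≡ 67 (mod 83).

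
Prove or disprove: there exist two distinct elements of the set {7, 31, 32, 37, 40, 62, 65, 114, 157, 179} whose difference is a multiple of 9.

Reduce each element mod 9: 7↦7, 31↦4, 32↦5, 37↦1, 40↦4, 62↦8, 65↦2, 114↦6, 157↦4, 179↦8. The residue 4 repeats (at 31 and 40), and 40 − 31 = 9 = 1·9.

31 and 40 are such a pair.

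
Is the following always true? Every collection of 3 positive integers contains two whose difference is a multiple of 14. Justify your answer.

No; for instance {68, 69, 70} is a counterexample.

Try 3 consecutive integers, 68, 69, 70. Their remainders mod 14 are 12, 13, 0 — pairwise different, as any 3 ≤ 14 consecutive integers have distinct residues.
No two share a residue, so no pair has difference divisible by 14; the claim fails for this set.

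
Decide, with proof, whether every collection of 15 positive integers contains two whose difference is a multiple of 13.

Each integer lies in one of the 13 residue classes modulo 13.
Placing 15 integers into 13 classes, some class receives at least two — say a and b.
Then a ≡ b (mod 13), i.e. 13 ∣ (a − b).

Yes, this is always true.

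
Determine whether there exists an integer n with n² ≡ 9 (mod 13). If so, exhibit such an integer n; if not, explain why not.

n = 10 works: 10² = 100, and 100 − 9 = 91 = 7·13.

n = 10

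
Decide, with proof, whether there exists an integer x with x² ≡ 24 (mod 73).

x = 30 works: 30² = 900, and 900 − 24 = 876 = 12·73.

x = 30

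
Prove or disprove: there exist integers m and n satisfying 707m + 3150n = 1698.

There are no such integers.

Any value of 707m + 3150n is a multiple of gcd(707, 3150) = 7.
However 1698 leaves remainder 4 on division by 7.
So the equation is unsolvable over ℤ.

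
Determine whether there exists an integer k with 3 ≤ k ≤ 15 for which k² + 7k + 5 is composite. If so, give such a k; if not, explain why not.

At k = 14: 14² + 7·14 + 5 = 299 = 13·23, which is composite.

k = 14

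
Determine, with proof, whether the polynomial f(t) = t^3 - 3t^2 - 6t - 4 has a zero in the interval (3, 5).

Such a root exists.

f(3) = -22 and f(5) = 16, which have opposite signs.
As a polynomial, f is continuous on every closed interval.
By the Intermediate Value Theorem, f takes the value 0 somewhere in the open interval.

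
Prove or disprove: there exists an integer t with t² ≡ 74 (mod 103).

103 is prime, so by Euler's criterion 74 is a square mod 103 iff 74^((103−1)/2) = 74^51 ≡ 1 (mod 103).
Squaring successively (mod 103): 74^2 = 5476 ≡ 17; 74^4 ≡ 17² = 289 ≡ 83; 74^8 ≡ 83² = 6889 ≡ 91; 74^16 ≡ 91² = 8281 ≡ 41; 74^32 ≡ 41² = 1681 ≡ 33.
Since 51 = 32 + 16 + 2 + 1, 74^51 ≡ 33 · 41 · 17 · 74; multiplying out mod 103: 33·41 = 1353 ≡ 14, then 14·17 = 238 ≡ 32, then 32·74 = 2368 ≡ 102. Thus 74^51 ≡ 102 ≡ −1 (mod 103).
The value −1 means 74 is a non-residue modulo 103, so t² ≡ 74 (mod 103) is impossible.

There is no such integer.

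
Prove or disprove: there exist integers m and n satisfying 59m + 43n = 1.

Since gcd(59, 43) = 1, every integer is an integer combination of 59 and 43.
Run the Euclidean algorithm on 59 and 43: 59 = 1·43 + 16, 43 = 2·16 + 11, 16 = 1·11 + 5, 11 = 2·5 + 1, 5 = 5·1 + 0.
Working back up the chain: 1 = 11 − 2·5 = 11 − 2·(16 − 1·11) = −2·16 + 3·11 = −2·16 + 3·(43 − 2·16) = 3·43 − 8·16 = 3·43 − 8·(59 − 1·43) = −8·59 + 11·43. So 59·(-8) + 43·11 = 1.
So (m, n) = (-8, 11) is a solution.
Shifting by a multiple of (43, −59) keeps it a solution: m = -8 + 1·43 = 35, n = 11 − 1·59 = -48.
Indeed 59·35 + 43·(-48) = 2065 − 2064 = 1.

m = 35, n = -48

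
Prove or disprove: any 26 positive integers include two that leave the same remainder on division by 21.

Partition the integers by their residue mod 21; there are 21 classes.
With 26 integers and only 21 classes, the pigeonhole principle forces two of them, say a and b, into the same class.
So a and b have equal remainders mod 21, which is exactly what was to be shown.

Yes.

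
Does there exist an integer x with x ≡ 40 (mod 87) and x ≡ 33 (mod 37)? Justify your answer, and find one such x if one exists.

The moduli 87 and 37 are coprime, so by the Chinese Remainder Theorem a unique solution modulo 3219 exists.
Write x = 40 + 87t and require 40 + 87t ≡ 33 (mod 37), i.e. 87t ≡ 30 (mod 37).
87 ≡ 13 (mod 37), so this reads 13t ≡ 30 (mod 37). Note 13·20 = 260 ≡ 1 (mod 37) (as 260 − 1 = 7·37), so 13⁻¹ ≡ 20.
Multiplying by 20: t ≡ 20·30 = 600 ≡ 8 (mod 37).
Taking t = 8 gives x = 40 + 87·8 = 736.
Verify: 736 = 8·87 + 40 and 736 = 19·37 + 33. ✓

x = 736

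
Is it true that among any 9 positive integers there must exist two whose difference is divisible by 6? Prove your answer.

Yes, this is always true.

Partition the integers by their residue mod 6; there are 6 classes.
Placing 9 integers into 6 classes, some class receives at least two — say a and b.
Equal remainders mean a − b ≡ 0 (mod 6), so 6 divides their difference.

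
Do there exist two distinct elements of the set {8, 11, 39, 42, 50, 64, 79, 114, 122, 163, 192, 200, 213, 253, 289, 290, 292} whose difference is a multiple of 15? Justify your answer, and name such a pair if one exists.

Yes: 39 and 114.

39 mod 15 = 9 and 114 mod 15 = 9, so 114 − 39 = 75 = 5·15.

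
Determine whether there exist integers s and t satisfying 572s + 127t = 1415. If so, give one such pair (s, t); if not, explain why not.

572 and 127 are coprime, so 572s + 127t ranges over all of ℤ.
Dividing repeatedly: 572 = 4·127 + 64, 127 = 1·64 + 63, 64 = 1·63 + 1, 63 = 63·1 + 0.
Working back up the chain: 1 = 64 − 1·63 = 64 − (127 − 1·64) = −127 + 2·64 = −127 + 2·(572 − 4·127) = 2·572 − 9·127. So 572·2 + 127·(-9) = 1.
Scaling by 1415 gives the particular solution (s, t) = (2830, -12735).
The general solution is s = 2830 + 127k, t = -12735 − 572k; taking k = -22 gives the smaller pair s = 36, t = -151.
Check: 572·36 + 127·(-151) = 20592 − 19177 = 1415. ✓

s = 36, t = -151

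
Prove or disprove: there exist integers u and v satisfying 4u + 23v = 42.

u = 22, v = -2

Since gcd(4, 23) = 1, every integer is an integer combination of 4 and 23.
Run the Euclidean algorithm on 23 and 4: 23 = 5·4 + 3, 4 = 1·3 + 1, 3 = 3·1 + 0.
Unwinding: 1 = 4 − 1·3 = 4 − (23 − 5·4) = −23 + 6·4, i.e. 4·6 + 23·(-1) = 1.
Scaling by 42 gives the particular solution (u, v) = (252, -42).
Shifting by a multiple of (23, −4) keeps it a solution: u = 252 − 10·23 = 22, v = -42 + 10·4 = -2.
Indeed 4·22 + 23·(-2) = 88 − 46 = 42.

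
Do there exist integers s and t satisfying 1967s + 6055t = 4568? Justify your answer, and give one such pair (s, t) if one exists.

Both 1967 and 6055 are divisible by gcd(1967, 6055) = 7, hence so is any combination 1967s + 6055t.
But 4568 = 7·652 + 4, so 7 ∤ 4568.
So the equation is unsolvable over ℤ.

No such integers exist.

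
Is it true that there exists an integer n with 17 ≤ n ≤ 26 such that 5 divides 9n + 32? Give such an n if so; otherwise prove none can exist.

n = 17

Try n = 17: 9·17 + 32 = 185 = 37·5, which is divisible by 5.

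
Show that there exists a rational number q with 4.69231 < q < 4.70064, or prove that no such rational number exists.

Scale by 10: the interval becomes (46.92310, 47.00640), which contains the integer 47.
Hence 47/10 is a rational number with 4.69231 < 47/10 < 4.70064.

q = 47/10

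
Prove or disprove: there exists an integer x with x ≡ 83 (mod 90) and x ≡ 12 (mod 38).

There is no such integer.

gcd(90, 38) = 2. If x ≡ 83 (mod 90) and x ≡ 12 (mod 38), then x ≡ 83 (mod 2) and x ≡ 12 (mod 2).
These are incompatible: 83 − 12 = 71 is not divisible by 2.
So no integer satisfies both congruences.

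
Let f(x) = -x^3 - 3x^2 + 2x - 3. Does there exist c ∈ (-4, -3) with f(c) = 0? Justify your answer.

f(-4) = 5 and f(-3) = -9, which have opposite signs.
As a polynomial, f is continuous on every closed interval.
By the Intermediate Value Theorem f must vanish at some point of (-4, -3).

Yes, f has a root in the interval.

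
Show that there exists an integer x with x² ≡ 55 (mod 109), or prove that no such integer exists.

No, no such integer exists.

Apply Euler's criterion with the prime 109: 55 is a quadratic residue iff 55^54 ≡ 1 (mod 109), and a non-residue iff it is ≡ −1.
Squaring successively (mod 109): 55^2 = 3025 ≡ 82; 55^4 ≡ 82² = 6724 ≡ 75; 55^8 ≡ 75² = 5625 ≡ 66; 55^16 ≡ 66² = 4356 ≡ 105; 55^32 ≡ 105² = 11025 ≡ 16.
Since 54 = 32 + 16 + 4 + 2, 55^54 ≡ 16 · 105 · 75 · 82; multiplying out mod 109: 16·105 = 1680 ≡ 45, then 45·75 = 3375 ≡ 105, then 105·82 = 8610 ≡ 108. Thus 55^54 ≡ 108 ≡ −1 (mod 109).
By Euler's criterion 55 is a quadratic non-residue mod 109: no x satisfies x² ≡ 55 (mod 109).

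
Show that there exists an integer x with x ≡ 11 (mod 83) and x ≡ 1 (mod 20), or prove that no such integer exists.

Since 83 and 20 share no common factor, CRT says the pair of congruences has a solution (unique mod 1660).
Any solution of the first congruence is x = 11 + 83t; substituting into the second, 83t ≡ 1 − 11 ≡ 10 (mod 20).
83 ≡ 3 (mod 20), so this reads 3t ≡ 10 (mod 20). To invert 3 modulo 20: 20 = 6·3 + 2, 3 = 1·2 + 1, 2 = 2·1 + 0, and unwinding, 1 = 3 − 1·2 = 3 − (20 − 6·3) = −20 + 7·3. Thus 3⁻¹ ≡ 7 (mod 20).
Therefore t ≡ 7·10 = 70 ≡ 10 (mod 20).
With t = 10: x = 11 + 83·10 = 841.
Indeed 841 ≡ 11 (mod 83) and 841 ≡ 1 (mod 20).

x = 841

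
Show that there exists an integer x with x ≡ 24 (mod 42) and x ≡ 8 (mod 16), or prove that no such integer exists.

gcd(42, 16) = 2. A simultaneous solution exists iff 24 ≡ 8 (mod 2); here 24 mod 2 = 0 = 8 mod 2, so it does.
In fact x = 24 itself already satisfies 24 mod 16 = 8.
Verify: 24 = 0·42 + 24 and 24 = 1·16 + 8. ✓

x = 24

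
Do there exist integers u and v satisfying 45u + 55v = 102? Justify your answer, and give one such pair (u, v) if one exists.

Any value of 45u + 55v is a multiple of gcd(45, 55) = 5.
But 102 = 5·20 + 2, so 5 ∤ 102.
So the equation is unsolvable over ℤ.

No, no such integers exist.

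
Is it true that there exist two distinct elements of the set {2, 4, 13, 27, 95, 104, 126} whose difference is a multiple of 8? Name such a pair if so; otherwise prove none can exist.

No such pair exists.

Residues mod 8: 2↦2, 4↦4, 13↦5, 27↦3, 95↦7, 104↦0, 126↦6.
These 7 residues are pairwise different, hence no difference of two elements is divisible by 8.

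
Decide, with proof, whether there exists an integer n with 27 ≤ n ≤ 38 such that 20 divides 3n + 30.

For n = 27, 28, 29 the values 111, 114, 117 are not multiples of 20. n = 30 works, since 3·30 + 30 = 120 = 6·20.

n = 30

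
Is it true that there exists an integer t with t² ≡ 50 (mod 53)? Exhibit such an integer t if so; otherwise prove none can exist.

No such integer exists.

53 is prime, so by Euler's criterion 50 is a square mod 53 iff 50^((53−1)/2) = 50^26 ≡ 1 (mod 53).
Squaring successively (mod 53): 50^2 = 2500 ≡ 9; 50^4 ≡ 9² = 81 ≡ 28; 50^8 ≡ 28² = 784 ≡ 42; 50^16 ≡ 42² = 1764 ≡ 15.
Since 26 = 16 + 8 + 2, 50^26 ≡ 15 · 42 · 9; multiplying out mod 53: 15·42 = 630 ≡ 47, then 47·9 = 423 ≡ 52. Thus 50^26 ≡ 52 ≡ −1 (mod 53).
By Euler's criterion 50 is a quadratic non-residue mod 53: no t satisfies t² ≡ 50 (mod 53).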